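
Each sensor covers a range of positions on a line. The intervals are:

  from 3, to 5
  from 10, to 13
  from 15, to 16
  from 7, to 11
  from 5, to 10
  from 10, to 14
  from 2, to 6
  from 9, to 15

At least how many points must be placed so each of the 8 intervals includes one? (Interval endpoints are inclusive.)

3

Sorted: [3,5] [2,6] [5,10] [7,11] [10,13] [10,14] [9,15] [15,16]
{[3,5],[2,6],[5,10]} hit by 5; {[7,11],[10,13],[10,14],[9,15]} hit by 11; {[15,16]} hit by 16.
Points: 5, 11, 16 (3 total).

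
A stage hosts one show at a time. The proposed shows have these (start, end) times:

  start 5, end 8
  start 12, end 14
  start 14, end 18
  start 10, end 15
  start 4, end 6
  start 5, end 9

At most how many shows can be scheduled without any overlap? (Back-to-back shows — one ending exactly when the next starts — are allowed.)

3

Sort by end time and greedily take each interval whose start is ≥ the last chosen end.
By end time: (4,6), (5,8), (5,9), (12,14), (10,15), (14,18).
Pick (4,6); next start ≥ 6 → (12,14); next start ≥ 14 → (14,18).
Selected 3 shows.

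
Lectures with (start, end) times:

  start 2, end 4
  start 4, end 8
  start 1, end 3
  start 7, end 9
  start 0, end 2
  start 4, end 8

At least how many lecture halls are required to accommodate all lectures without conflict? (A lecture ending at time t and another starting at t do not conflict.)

Count concurrent intervals with a sweep; the peak is the room count.
Events (time:±→running): 0:+→1 1:+→2 2:-→1 2:+→2 3:-→1 4:-→0 4:+→1 4:+→2 7:+→3 … peak 3.

3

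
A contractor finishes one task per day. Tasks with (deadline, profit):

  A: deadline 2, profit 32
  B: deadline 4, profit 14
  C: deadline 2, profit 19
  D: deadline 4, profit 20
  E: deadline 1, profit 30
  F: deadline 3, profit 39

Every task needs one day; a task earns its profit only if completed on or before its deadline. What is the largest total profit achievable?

Take jobs in profit order; each goes to the latest open slot no later than its deadline.
By profit: F(d3,39), A(d2,32), E(d1,30), D(d4,20), C(d2,19), B(d4,14)
F→slot 3; A→slot 2; E→slot 1; D→slot 4; C skipped; B skipped.
Profit = 30 + 32 + 39 + 20 = 121

121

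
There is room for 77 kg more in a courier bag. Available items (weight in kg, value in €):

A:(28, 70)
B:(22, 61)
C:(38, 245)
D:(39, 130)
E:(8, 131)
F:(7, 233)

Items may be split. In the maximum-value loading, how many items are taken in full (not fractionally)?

3

Ratios (sorted): F 33.29, E 16.38, C 6.45, D 3.33, B 2.77, A 2.50
take F (7 @ 233); take E (8 @ 131); take C (38 @ 245); take 24/39 of D → 80.00. Capacity used 77/77.
3 item(s) taken whole; one partial (take 24/39 of D).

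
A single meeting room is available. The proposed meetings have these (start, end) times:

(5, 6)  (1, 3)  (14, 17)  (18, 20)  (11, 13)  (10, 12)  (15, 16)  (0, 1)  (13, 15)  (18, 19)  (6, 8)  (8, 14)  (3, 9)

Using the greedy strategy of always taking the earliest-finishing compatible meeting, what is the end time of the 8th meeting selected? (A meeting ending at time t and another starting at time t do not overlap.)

Order by finish time; keep every interval that doesn't clash with the previous kept one.
By end time: (0,1), (1,3), (5,6), (6,8), (3,9), (10,12), (11,13), (8,14), (13,15), (15,16), (14,17), (18,19), (18,20).
Pick (0,1); next start ≥ 1 → (1,3); next start ≥ 3 → (5,6); next start ≥ 6 → (6,8); next start ≥ 8 → (10,12); next start ≥ 12 → (13,15); next start ≥ 15 → (15,16); next start ≥ 16 → (18,19).
Selected: (0,1) (1,3) (5,6) (6,8) (10,12) (13,15) (15,16) (18,19)

19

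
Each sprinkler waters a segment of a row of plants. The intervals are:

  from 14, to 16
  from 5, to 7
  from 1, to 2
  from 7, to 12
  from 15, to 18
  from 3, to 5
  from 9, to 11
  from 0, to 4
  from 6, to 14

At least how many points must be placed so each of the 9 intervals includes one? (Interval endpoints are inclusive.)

Sort by right endpoint; whenever an interval is uncovered, place a point at its right end.
By right end: [1,2]  [0,4]  [3,5]  [5,7]  [9,11]  [7,12]  [6,14]  [14,16]  [15,18]
[1,2] uncovered → point at 2; [3,5] uncovered → point at 5; [9,11] uncovered → point at 11; [14,16] uncovered → point at 16.
Points: 2, 5, 11, 16 (4 total).

4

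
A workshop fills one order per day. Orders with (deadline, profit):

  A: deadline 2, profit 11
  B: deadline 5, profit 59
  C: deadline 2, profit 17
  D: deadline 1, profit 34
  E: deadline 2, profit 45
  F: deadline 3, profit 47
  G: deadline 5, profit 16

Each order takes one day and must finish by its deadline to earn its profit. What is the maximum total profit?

Profit order: B=59 F=47 E=45 D=34 C=17 G=16 A=11
Assign: B→slot 5, F→slot 3, E→slot 2, D→slot 1, C skipped, G→slot 4, A skipped.
Slots: [1:D] [2:E] [3:F] [4:G] [5:B]
Profit = 34 + 45 + 47 + 16 + 59 = 201

201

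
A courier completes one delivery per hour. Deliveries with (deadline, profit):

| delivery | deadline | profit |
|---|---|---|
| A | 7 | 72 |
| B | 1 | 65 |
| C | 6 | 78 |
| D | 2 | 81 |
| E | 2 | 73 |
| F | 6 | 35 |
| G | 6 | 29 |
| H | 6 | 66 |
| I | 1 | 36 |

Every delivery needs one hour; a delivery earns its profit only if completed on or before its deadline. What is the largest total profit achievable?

434

Profit order: D=81 C=78 E=73 A=72 H=66 B=65 I=36 F=35 G=29
Assign: D→slot 2, C→slot 6, E→slot 1, A→slot 7, H→slot 5, B skipped, I skipped, F→slot 4, G→slot 3.
Slots: [1:E] [2:D] [3:G] [4:F] [5:H] [6:C] [7:A]
Profit = 73 + 81 + 29 + 35 + 66 + 78 + 72 = 434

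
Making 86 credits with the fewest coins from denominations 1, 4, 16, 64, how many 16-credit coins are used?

86 − 1×64→22 − 1×16→6 − 1×4→2 − 2×1→0
Count of 16: 1

1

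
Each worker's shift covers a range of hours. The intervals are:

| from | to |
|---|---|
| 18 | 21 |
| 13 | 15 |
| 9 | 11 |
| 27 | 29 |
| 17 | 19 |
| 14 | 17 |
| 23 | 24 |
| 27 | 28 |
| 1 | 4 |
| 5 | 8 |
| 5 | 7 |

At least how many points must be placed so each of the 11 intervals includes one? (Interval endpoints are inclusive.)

Sorted: [1,4] [5,7] [5,8] [9,11] [13,15] [14,17] [17,19] [18,21] [23,24] [27,28] [27,29]
{[1,4]} hit by 4; {[5,7],[5,8]} hit by 7; {[9,11]} hit by 11; {[13,15],[14,17]} hit by 15; {[17,19],[18,21]} hit by 19; {[23,24]} hit by 24; {[27,28],[27,29]} hit by 28.
Points: 4, 7, 11, 15, 19, 24, 28 (7 total).

7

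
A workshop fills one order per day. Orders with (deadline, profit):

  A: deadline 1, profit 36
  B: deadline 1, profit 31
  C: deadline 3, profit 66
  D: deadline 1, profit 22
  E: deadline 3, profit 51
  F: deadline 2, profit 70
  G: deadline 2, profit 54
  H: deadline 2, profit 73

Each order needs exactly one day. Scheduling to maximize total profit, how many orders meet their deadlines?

By profit: H(d2,73), F(d2,70), C(d3,66), G(d2,54), E(d3,51), A(d1,36), B(d1,31), D(d1,22)
H→slot 2; F→slot 1; C→slot 3; G skipped; E skipped; A skipped; B skipped; D skipped.
3 of 8 scheduled.

3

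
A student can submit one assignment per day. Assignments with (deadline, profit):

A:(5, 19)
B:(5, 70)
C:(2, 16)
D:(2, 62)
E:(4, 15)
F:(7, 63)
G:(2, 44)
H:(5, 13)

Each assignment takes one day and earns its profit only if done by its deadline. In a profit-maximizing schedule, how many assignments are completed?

6

Profit order: B=70 F=63 D=62 G=44 A=19 C=16 E=15 H=13
Assign: B→slot 5, F→slot 7, D→slot 2, G→slot 1, A→slot 4, C skipped, E→slot 3, H skipped.
Slots: [1:G] [2:D] [3:E] [4:A] [5:B] [7:F]
6 of 8 scheduled.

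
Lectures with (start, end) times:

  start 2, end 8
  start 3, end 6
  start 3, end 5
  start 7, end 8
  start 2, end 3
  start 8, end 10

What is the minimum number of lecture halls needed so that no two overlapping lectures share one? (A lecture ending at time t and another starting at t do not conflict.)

3

Count concurrent intervals with a sweep; the peak is the room count.
Events (time:±→running): 2:+→1 2:+→2 3:-→1 3:+→2 3:+→3 … peak 3.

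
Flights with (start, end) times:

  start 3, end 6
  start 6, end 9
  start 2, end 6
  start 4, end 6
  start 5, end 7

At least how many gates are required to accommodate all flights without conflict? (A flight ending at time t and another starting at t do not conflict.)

Events (time:±→running): 2:+→1 3:+→2 4:+→3 5:+→4 … peak 4.

4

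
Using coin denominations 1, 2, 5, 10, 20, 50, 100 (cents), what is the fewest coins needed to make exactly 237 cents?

6

Greedy: take as many of the largest coin as possible, then repeat with the remainder.
237 = 2×100 + 1×20 + 1×10 + 1×5 + 1×2
Total coins = 2 + 1 + 1 + 1 + 1 = 6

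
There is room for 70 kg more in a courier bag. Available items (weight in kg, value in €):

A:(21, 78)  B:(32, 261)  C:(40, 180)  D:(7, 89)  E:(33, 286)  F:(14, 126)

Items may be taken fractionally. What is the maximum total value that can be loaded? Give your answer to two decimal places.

Sort by value per unit weight and fill in that order.
Order: D (89/7=12.71) > F (126/14=9.00) > E (286/33=8.67) > B (261/32=8.16) > C (180/40=4.50) > A (78/21=3.71)
Fill: take D (7 @ 89) → take F (14 @ 126) → take E (33 @ 286) → take 16/32 of B → 130.50; 70/70 used.
Total value = 631.50

631.50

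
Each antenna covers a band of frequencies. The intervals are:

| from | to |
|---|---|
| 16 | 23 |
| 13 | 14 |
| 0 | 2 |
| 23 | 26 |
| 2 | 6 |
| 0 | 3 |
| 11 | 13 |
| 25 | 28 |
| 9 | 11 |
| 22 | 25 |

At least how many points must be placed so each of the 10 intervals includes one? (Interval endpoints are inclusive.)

Sort by right endpoint; whenever an interval is uncovered, place a point at its right end.
By right end: [0,2]  [0,3]  [2,6]  [9,11]  [11,13]  [13,14]  [16,23]  [22,25]  [23,26]  [25,28]
[0,2] uncovered → point at 2; [9,11] uncovered → point at 11; [13,14] uncovered → point at 14; [16,23] uncovered → point at 23; [25,28] uncovered → point at 28.
Points: 2, 11, 14, 23, 28 (5 total).

5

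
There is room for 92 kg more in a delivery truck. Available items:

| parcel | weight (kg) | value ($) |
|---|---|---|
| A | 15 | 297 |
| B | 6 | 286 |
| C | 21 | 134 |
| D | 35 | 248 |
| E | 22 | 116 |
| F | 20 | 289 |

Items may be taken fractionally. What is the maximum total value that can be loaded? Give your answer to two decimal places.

1222.10

Ratios (sorted): B 47.67, A 19.80, F 14.45, D 7.09, C 6.38, E 5.27
take B (6 @ 286); take A (15 @ 297); take F (20 @ 289); take D (35 @ 248); take 16/21 of C → 102.10. Capacity used 92/92.
Total value = 1222.10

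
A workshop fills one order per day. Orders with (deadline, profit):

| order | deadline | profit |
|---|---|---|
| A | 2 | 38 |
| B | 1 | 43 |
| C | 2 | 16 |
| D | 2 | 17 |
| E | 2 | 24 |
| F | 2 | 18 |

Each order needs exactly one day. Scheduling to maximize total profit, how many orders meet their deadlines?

Sort by profit descending; place each in the latest free slot ≤ its deadline.
By profit: B(d1,43), A(d2,38), E(d2,24), F(d2,18), D(d2,17), C(d2,16)
B→slot 1; A→slot 2; E skipped; F skipped; D skipped; C skipped.
2 of 6 scheduled.

2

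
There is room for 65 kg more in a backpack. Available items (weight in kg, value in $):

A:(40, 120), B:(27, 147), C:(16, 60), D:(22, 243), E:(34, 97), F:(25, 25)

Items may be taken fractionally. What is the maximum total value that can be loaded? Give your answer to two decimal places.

450.00

Order: D (243/22=11.05) > B (147/27=5.44) > C (60/16=3.75) > A (120/40=3.00) > E (97/34=2.85) > F (25/25=1.00)
Fill: take D (22 @ 243) → take B (27 @ 147) → take C (16 @ 60); 65/65 used.
Total value = 450.00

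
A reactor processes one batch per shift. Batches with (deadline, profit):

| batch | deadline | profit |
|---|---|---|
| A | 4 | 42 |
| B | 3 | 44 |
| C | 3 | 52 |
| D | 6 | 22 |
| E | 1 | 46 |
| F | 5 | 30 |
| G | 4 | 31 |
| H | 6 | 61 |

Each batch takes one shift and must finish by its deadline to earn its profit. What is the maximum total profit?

275

Take jobs in profit order; each goes to the latest open slot no later than its deadline.
By profit: H(d6,61), C(d3,52), E(d1,46), B(d3,44), A(d4,42), G(d4,31), F(d5,30), D(d6,22)
H→slot 6; C→slot 3; E→slot 1; B→slot 2; A→slot 4; G skipped; F→slot 5; D skipped.
Profit = 46 + 44 + 52 + 42 + 30 + 61 = 275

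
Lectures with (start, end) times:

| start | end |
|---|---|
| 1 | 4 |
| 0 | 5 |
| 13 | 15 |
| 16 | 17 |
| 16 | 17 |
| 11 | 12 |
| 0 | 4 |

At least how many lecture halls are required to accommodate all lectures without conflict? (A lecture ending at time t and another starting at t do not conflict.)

The answer is the maximum number of intervals overlapping at any instant.
starts: [0, 0, 1, 11, 13, 16, 16]
ends:   [4, 4, 5, 12, 15, 17, 17]
s0→1 s0→2 s1→3  — peak 3.

3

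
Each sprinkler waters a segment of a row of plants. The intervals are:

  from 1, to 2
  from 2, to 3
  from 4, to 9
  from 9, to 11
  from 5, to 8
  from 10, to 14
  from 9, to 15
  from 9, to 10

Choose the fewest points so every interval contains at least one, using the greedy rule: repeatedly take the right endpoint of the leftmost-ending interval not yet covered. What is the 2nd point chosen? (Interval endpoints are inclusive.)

8

By right end: [1,2]  [2,3]  [5,8]  [4,9]  [9,10]  [9,11]  [10,14]  [9,15]
[1,2] uncovered → point at 2; [5,8] uncovered → point at 8; [9,10] uncovered → point at 10.
Points: 2, 8, 10 (3 total).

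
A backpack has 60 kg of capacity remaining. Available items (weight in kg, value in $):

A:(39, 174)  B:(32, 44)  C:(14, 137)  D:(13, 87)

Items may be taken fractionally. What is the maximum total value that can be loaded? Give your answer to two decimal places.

Ratios (sorted): C 9.79, D 6.69, A 4.46, B 1.38
take C (14 @ 137); take D (13 @ 87); take 33/39 of A → 147.23. Capacity used 60/60.
Total value = 371.23

371.23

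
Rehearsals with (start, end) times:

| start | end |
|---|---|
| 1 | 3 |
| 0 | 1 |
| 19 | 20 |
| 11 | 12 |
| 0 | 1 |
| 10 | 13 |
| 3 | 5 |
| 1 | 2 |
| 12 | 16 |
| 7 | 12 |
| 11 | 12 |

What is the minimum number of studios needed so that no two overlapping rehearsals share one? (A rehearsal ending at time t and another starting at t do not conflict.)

Count concurrent intervals with a sweep; the peak is the room count.
starts: [0, 0, 1, 1, 3, 7, 10, 11, 11, 12, 19]
ends:   [1, 1, 2, 3, 5, 12, 12, 12, 13, 16, 20]
s0→1 s0→2 e1→1 e1→0 s1→1 s1→2 e2→1 e3→0 s3→1 e5→0 s7→1 s10→2 s11→3 s11→4  — peak 4.

4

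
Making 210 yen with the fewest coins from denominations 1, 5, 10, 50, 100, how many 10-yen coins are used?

Greedy: take as many of the largest coin as possible, then repeat with the remainder.
210 − 2×100→10 − 1×10→0
Count of 10: 1

1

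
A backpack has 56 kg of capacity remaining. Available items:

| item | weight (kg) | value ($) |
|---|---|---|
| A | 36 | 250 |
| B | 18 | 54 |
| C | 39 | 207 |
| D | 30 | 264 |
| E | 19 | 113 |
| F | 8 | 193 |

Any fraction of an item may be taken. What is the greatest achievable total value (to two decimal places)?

Greedy by value/weight ratio, highest first.
Order: F (193/8=24.12) > D (264/30=8.80) > A (250/36=6.94) > E (113/19=5.95) > C (207/39=5.31) > B (54/18=3.00)
Fill: take F (8 @ 193) → take D (30 @ 264) → take 18/36 of A → 125.00; 56/56 used.
Total value = 582.00

582.00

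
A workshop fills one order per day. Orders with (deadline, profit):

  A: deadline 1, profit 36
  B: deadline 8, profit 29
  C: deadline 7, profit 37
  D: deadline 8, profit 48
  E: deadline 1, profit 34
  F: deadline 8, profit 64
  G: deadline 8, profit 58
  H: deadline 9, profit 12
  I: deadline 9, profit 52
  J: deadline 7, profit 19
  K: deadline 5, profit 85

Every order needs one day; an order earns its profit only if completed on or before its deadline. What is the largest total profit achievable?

Profit order: K=85 F=64 G=58 I=52 D=48 C=37 A=36 E=34 B=29 J=19 H=12
Assign: K→slot 5, F→slot 8, G→slot 7, I→slot 9, D→slot 6, C→slot 4, A→slot 1, E skipped, B→slot 3, J→slot 2, H skipped.
Slots: [1:A] [2:J] [3:B] [4:C] [5:K] [6:D] [7:G] [8:F] [9:I]
Profit = 36 + 19 + 29 + 37 + 85 + 48 + 58 + 64 + 52 = 428

428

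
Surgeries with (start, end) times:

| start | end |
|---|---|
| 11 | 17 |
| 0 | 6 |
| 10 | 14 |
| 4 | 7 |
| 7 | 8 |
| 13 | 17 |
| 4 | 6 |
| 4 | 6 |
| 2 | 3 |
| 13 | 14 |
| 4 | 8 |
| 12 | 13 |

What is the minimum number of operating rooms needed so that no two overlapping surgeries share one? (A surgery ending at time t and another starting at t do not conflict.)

5

starts: [0, 2, 4, 4, 4, 4, 7, 10, 11, 12, 13, 13]
ends:   [3, 6, 6, 6, 7, 8, 8, 13, 14, 14, 17, 17]
s0→1 s2→2 e3→1 s4→2 s4→3 s4→4 s4→5  — peak 5.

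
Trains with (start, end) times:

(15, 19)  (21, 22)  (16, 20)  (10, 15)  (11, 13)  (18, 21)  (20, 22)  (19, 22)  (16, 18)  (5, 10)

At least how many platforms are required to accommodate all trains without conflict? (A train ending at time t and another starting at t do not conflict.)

3

The answer is the maximum number of intervals overlapping at any instant.
starts: [5, 10, 11, 15, 16, 16, 18, 19, 20, 21]
ends:   [10, 13, 15, 18, 19, 20, 21, 22, 22, 22]
s5→1 e10→0 s10→1 s11→2 e13→1 e15→0 s15→1 s16→2 s16→3  — peak 3.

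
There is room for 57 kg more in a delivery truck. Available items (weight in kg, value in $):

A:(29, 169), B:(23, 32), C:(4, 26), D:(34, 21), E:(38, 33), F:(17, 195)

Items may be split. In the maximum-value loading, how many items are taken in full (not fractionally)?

3

Sort by value per unit weight and fill in that order.
Ratios (sorted): F 11.47, C 6.50, A 5.83, B 1.39, E 0.87, D 0.62
take F (17 @ 195); take C (4 @ 26); take A (29 @ 169); take 7/23 of B → 9.74. Capacity used 57/57.
3 item(s) taken whole; one partial (take 7/23 of B).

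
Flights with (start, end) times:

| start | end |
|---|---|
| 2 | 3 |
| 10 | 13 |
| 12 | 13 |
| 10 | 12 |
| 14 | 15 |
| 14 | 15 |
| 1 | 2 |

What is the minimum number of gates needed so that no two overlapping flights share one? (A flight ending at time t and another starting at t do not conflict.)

The answer is the maximum number of intervals overlapping at any instant.
Events (time:±→running): 1:+→1 2:-→0 2:+→1 3:-→0 10:+→1 10:+→2 … peak 2.

2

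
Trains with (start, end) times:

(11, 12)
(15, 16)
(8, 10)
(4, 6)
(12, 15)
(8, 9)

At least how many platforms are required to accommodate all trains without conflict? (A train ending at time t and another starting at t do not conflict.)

starts: [4, 8, 8, 11, 12, 15]
ends:   [6, 9, 10, 12, 15, 16]
s4→1 e6→0 s8→1 s8→2  — peak 2.

2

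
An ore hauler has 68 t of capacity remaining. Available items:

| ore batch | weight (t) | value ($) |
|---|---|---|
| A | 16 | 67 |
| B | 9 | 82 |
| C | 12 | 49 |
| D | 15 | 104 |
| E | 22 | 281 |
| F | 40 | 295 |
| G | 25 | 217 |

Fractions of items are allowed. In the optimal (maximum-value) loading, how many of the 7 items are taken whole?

3

Sort by value per unit weight and fill in that order.
Ratios (sorted): E 12.77, B 9.11, G 8.68, F 7.38, D 6.93, A 4.19, C 4.08
take E (22 @ 281); take B (9 @ 82); take G (25 @ 217); take 12/40 of F → 88.50. Capacity used 68/68.
3 item(s) taken whole; one partial (take 12/40 of F).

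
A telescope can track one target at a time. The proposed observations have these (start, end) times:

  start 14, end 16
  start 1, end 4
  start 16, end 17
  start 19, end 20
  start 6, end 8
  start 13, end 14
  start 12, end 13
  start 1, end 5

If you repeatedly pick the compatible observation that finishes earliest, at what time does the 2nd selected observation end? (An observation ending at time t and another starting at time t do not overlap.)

Greedy by earliest finish: after sorting by end time, pick each interval compatible with the last pick.
Sorted by end: (1,4)  (1,5)  (6,8)  (12,13)  (13,14)  (14,16)  (16,17)  (19,20)
take (1,4); take (6,8); take (12,13); take (13,14); take (14,16); take (16,17); take (19,20).
Selected: (1,4) (6,8) (12,13) (13,14) (14,16) (16,17) (19,20)

8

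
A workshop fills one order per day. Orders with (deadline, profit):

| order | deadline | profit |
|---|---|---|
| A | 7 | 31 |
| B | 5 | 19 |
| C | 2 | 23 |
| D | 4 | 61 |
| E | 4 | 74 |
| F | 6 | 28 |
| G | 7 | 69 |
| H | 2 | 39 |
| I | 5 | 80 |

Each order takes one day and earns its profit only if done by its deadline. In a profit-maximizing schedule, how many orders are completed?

7

Profit order: I=80 E=74 G=69 D=61 H=39 A=31 F=28 C=23 B=19
Assign: I→slot 5, E→slot 4, G→slot 7, D→slot 3, H→slot 2, A→slot 6, F→slot 1, C skipped, B skipped.
Slots: [1:F] [2:H] [3:D] [4:E] [5:I] [6:A] [7:G]
7 of 9 scheduled.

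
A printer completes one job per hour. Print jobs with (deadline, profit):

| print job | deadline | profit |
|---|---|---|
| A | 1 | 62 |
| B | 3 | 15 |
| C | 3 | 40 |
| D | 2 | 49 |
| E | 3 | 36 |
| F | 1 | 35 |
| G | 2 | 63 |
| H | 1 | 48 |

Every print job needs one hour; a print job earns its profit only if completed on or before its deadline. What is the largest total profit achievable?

Profit order: G=63 A=62 D=49 H=48 C=40 E=36 F=35 B=15
Assign: G→slot 2, A→slot 1, D skipped, H skipped, C→slot 3, E skipped, F skipped, B skipped.
Slots: [1:A] [2:G] [3:C]
Profit = 62 + 63 + 40 = 165

165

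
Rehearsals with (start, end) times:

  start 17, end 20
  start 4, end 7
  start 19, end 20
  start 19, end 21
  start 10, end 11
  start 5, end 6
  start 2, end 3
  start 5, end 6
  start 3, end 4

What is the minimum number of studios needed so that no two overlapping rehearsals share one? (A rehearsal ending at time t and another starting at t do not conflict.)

3

starts: [2, 3, 4, 5, 5, 10, 17, 19, 19]
ends:   [3, 4, 6, 6, 7, 11, 20, 20, 21]
s2→1 e3→0 s3→1 e4→0 s4→1 s5→2 s5→3  — peak 3.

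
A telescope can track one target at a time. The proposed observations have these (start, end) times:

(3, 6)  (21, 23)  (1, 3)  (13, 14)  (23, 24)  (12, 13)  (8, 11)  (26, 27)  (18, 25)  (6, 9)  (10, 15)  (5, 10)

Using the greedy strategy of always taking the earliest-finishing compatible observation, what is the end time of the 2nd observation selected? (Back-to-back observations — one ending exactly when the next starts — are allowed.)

6

Sorted by end: (1,3)  (3,6)  (6,9)  (5,10)  (8,11)  (12,13)  (13,14)  (10,15)  (21,23)  (23,24)  (18,25)  (26,27)
take (1,3); take (3,6); take (6,9); skip (5,10); take (12,13); take (13,14); take (21,23); take (23,24); take (26,27).
Selected: (1,3) (3,6) (6,9) (12,13) (13,14) (21,23) (23,24) (26,27)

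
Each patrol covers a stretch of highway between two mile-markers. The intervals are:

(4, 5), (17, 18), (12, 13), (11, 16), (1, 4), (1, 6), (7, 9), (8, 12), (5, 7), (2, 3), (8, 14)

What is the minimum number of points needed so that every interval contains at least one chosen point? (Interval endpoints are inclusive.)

5

Sorted: [2,3] [1,4] [4,5] [1,6] [5,7] [7,9] [8,12] [12,13] [8,14] [11,16] [17,18]
{[2,3],[1,4]} hit by 3; {[4,5],[1,6],[5,7]} hit by 5; {[7,9],[8,12]} hit by 9; {[12,13],[8,14],[11,16]} hit by 13; {[17,18]} hit by 18.
Points: 3, 5, 9, 13, 18 (5 total).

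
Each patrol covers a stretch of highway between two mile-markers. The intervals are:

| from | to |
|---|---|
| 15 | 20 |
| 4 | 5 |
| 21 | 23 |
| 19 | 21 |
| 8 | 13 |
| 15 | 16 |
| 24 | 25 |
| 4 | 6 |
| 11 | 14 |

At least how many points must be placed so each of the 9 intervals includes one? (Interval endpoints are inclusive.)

By right end: [4,5]  [4,6]  [8,13]  [11,14]  [15,16]  [15,20]  [19,21]  [21,23]  [24,25]
[4,5] uncovered → point at 5; [8,13] uncovered → point at 13; [15,16] uncovered → point at 16; [19,21] uncovered → point at 21; [24,25] uncovered → point at 25.
Points: 5, 13, 16, 21, 25 (5 total).

5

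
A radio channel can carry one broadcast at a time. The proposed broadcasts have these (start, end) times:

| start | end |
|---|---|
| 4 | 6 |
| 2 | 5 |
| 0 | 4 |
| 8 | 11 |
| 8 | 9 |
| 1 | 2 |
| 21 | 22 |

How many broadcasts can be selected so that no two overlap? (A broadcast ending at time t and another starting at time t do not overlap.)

Sorted by end: (1,2)  (0,4)  (2,5)  (4,6)  (8,9)  (8,11)  (21,22)
take (1,2); skip (0,4); take (2,5); take (8,9); take (21,22).
Selected 4 broadcasts.

4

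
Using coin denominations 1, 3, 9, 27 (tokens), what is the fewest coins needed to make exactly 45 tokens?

Use the largest denomination that fits, subtract, and repeat.
45 = 1×27 + 2×9
Total coins = 1 + 2 = 3

3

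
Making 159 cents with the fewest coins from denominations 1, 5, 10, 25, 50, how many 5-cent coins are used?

159 = 3×50 + 1×5 + 4×1
Count of 5: 1

1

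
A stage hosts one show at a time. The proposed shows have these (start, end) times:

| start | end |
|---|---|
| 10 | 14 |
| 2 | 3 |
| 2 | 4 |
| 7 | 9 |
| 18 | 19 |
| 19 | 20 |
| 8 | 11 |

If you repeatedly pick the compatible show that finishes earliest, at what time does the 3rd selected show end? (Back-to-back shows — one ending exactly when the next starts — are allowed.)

Order by finish time; keep every interval that doesn't clash with the previous kept one.
Sorted by end: (2,3)  (2,4)  (7,9)  (8,11)  (10,14)  (18,19)  (19,20)
take (2,3); take (7,9); skip (8,11); take (10,14); take (18,19); take (19,20).
Selected: (2,3) (7,9) (10,14) (18,19) (19,20)

14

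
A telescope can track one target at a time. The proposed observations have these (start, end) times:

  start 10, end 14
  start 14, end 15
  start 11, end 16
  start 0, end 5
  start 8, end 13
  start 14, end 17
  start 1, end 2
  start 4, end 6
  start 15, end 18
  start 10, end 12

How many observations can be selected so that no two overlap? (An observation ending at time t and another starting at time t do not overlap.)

Sort by end time and greedily take each interval whose start is ≥ the last chosen end.
Sorted by end: (1,2)  (0,5)  (4,6)  (10,12)  (8,13)  (10,14)  (14,15)  (11,16)  (14,17)  (15,18)
take (1,2); skip (0,5); take (4,6); take (10,12); skip (10,14); take (14,15); take (15,18).
Selected 5 observations.

5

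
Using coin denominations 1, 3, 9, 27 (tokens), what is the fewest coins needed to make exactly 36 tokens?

2

36 − 1×27→9 − 1×9→0
Total coins = 1 + 1 = 2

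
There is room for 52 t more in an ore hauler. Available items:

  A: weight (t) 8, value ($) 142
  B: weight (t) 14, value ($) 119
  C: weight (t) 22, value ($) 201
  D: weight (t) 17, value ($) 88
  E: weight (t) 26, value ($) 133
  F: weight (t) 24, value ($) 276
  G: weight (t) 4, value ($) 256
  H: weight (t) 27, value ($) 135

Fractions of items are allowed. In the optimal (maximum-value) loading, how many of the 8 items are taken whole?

3

Ratios (sorted): G 64.00, A 17.75, F 11.50, C 9.14, B 8.50, D 5.18, E 5.12, H 5.00
take G (4 @ 256); take A (8 @ 142); take F (24 @ 276); take 16/22 of C → 146.18. Capacity used 52/52.
3 item(s) taken whole; one partial (take 16/22 of C).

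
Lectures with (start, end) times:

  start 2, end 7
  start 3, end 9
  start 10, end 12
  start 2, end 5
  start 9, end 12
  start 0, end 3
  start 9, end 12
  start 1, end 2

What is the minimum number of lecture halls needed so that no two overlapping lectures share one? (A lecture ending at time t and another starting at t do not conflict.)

3

Count concurrent intervals with a sweep; the peak is the room count.
starts: [0, 1, 2, 2, 3, 9, 9, 10]
ends:   [2, 3, 5, 7, 9, 12, 12, 12]
s0→1 s1→2 e2→1 s2→2 s2→3  — peak 3.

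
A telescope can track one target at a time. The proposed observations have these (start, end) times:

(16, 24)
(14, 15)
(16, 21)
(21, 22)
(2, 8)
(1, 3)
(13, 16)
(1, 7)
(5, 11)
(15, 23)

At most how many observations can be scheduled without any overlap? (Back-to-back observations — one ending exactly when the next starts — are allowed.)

5

Greedy by earliest finish: after sorting by end time, pick each interval compatible with the last pick.
Sorted by end: (1,3)  (1,7)  (2,8)  (5,11)  (14,15)  (13,16)  (16,21)  (21,22)  (15,23)  (16,24)
take (1,3); skip (1,7); take (5,11); take (14,15); take (16,21); take (21,22); skip (16,24).
Selected 5 observations.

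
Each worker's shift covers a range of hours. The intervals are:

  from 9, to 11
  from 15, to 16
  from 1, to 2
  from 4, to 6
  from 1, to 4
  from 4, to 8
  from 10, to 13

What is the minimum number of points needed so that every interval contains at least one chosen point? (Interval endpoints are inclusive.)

4

By right end: [1,2]  [1,4]  [4,6]  [4,8]  [9,11]  [10,13]  [15,16]
[1,2] uncovered → point at 2; [4,6] uncovered → point at 6; [9,11] uncovered → point at 11; [15,16] uncovered → point at 16.
Points: 2, 6, 11, 16 (4 total).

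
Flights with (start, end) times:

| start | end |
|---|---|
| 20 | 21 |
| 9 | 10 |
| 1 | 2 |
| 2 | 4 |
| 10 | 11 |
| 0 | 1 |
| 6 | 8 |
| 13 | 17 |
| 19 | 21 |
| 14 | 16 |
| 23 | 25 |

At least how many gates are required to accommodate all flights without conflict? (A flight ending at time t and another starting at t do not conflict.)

starts: [0, 1, 2, 6, 9, 10, 13, 14, 19, 20, 23]
ends:   [1, 2, 4, 8, 10, 11, 16, 17, 21, 21, 25]
s0→1 e1→0 s1→1 e2→0 s2→1 e4→0 s6→1 e8→0 s9→1 e10→0 s10→1 e11→0 s13→1 s14→2  — peak 2.

2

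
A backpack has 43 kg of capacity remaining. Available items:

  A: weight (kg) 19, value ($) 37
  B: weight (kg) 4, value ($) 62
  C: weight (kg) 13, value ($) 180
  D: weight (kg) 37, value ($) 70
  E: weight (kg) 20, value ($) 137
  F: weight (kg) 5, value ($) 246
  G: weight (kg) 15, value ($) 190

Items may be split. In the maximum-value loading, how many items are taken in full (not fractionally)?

Sort by value per unit weight and fill in that order.
Ratios (sorted): F 49.20, B 15.50, C 13.85, G 12.67, E 6.85, A 1.95, D 1.89
take F (5 @ 246); take B (4 @ 62); take C (13 @ 180); take G (15 @ 190); take 6/20 of E → 41.10. Capacity used 43/43.
4 item(s) taken whole; one partial (take 6/20 of E).

4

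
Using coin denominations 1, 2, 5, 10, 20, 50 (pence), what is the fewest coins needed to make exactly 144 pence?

6

Use the largest denomination that fits, subtract, and repeat.
144 = 2×50 + 2×20 + 2×2
Total coins = 2 + 2 + 2 = 6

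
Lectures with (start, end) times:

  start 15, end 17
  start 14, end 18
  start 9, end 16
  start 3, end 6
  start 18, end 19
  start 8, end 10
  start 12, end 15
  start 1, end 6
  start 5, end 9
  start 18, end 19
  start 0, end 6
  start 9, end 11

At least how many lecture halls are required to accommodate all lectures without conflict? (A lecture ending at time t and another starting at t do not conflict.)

4

The answer is the maximum number of intervals overlapping at any instant.
starts: [0, 1, 3, 5, 8, 9, 9, 12, 14, 15, 18, 18]
ends:   [6, 6, 6, 9, 10, 11, 15, 16, 17, 18, 19, 19]
s0→1 s1→2 s3→3 s5→4  — peak 4.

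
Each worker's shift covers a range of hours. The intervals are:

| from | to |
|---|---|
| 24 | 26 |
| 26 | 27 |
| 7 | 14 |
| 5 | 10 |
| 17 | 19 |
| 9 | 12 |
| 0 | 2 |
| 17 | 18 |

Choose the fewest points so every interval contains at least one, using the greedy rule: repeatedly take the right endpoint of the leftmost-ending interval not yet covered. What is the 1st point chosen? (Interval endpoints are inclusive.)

2

Sort by right endpoint; whenever an interval is uncovered, place a point at its right end.
Sorted: [0,2] [5,10] [9,12] [7,14] [17,18] [17,19] [24,26] [26,27]
{[0,2]} hit by 2; {[5,10],[9,12],[7,14]} hit by 10; {[17,18],[17,19]} hit by 18; {[24,26],[26,27]} hit by 26.
Points: 2, 10, 18, 26 (4 total).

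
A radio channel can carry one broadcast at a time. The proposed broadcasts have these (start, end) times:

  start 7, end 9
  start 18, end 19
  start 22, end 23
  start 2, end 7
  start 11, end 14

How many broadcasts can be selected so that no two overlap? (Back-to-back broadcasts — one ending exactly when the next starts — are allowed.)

5

Sort by end time and greedily take each interval whose start is ≥ the last chosen end.
Sorted by end: (2,7)  (7,9)  (11,14)  (18,19)  (22,23)
take (2,7); take (7,9); take (11,14); take (18,19); take (22,23).
Selected 5 broadcasts.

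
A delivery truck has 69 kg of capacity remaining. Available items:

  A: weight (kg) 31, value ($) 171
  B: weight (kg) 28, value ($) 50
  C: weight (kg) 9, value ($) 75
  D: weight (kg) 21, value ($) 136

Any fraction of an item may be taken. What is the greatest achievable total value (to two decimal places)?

Greedy by value/weight ratio, highest first.
Ratios (sorted): C 8.33, D 6.48, A 5.52, B 1.79
take C (9 @ 75); take D (21 @ 136); take A (31 @ 171); take 8/28 of B → 14.29. Capacity used 69/69.
Total value = 396.29

396.29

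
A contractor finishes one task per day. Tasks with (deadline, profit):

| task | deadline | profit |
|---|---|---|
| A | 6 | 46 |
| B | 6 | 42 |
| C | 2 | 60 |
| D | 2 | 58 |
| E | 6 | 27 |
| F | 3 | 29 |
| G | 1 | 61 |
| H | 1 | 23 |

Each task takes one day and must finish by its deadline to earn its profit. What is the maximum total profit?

265

Sort by profit descending; place each in the latest free slot ≤ its deadline.
Profit order: G=61 C=60 D=58 A=46 B=42 F=29 E=27 H=23
Assign: G→slot 1, C→slot 2, D skipped, A→slot 6, B→slot 5, F→slot 3, E→slot 4, H skipped.
Slots: [1:G] [2:C] [3:F] [4:E] [5:B] [6:A]
Profit = 61 + 60 + 29 + 27 + 42 + 46 = 265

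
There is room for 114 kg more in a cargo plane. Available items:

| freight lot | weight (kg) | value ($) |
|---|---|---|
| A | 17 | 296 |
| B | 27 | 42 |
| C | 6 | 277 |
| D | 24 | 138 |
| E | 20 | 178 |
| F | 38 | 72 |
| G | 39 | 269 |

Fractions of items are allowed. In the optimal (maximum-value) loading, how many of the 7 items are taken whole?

5

Ratios (sorted): C 46.17, A 17.41, E 8.90, G 6.90, D 5.75, F 1.89, B 1.56
take C (6 @ 277); take A (17 @ 296); take E (20 @ 178); take G (39 @ 269); take D (24 @ 138); take 8/38 of F → 15.16. Capacity used 114/114.
5 item(s) taken whole; one partial (take 8/38 of F).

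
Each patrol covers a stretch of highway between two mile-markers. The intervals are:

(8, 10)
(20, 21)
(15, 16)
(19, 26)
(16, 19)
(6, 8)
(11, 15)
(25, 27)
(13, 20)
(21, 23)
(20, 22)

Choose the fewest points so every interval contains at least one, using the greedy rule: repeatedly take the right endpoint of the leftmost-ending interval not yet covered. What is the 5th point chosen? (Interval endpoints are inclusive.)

27

Sort by right endpoint; whenever an interval is uncovered, place a point at its right end.
Sorted: [6,8] [8,10] [11,15] [15,16] [16,19] [13,20] [20,21] [20,22] [21,23] [19,26] [25,27]
{[6,8],[8,10]} hit by 8; {[11,15],[15,16]} hit by 15; {[16,19],[13,20]} hit by 19; {[20,21],[20,22],[21,23],[19,26]} hit by 21; {[25,27]} hit by 27.
Points: 8, 15, 19, 21, 27 (5 total).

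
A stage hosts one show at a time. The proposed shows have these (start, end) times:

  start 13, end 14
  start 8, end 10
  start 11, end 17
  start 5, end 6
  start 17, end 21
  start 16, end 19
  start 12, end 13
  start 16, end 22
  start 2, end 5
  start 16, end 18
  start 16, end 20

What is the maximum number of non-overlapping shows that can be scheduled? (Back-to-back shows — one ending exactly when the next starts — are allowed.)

6

Greedy by earliest finish: after sorting by end time, pick each interval compatible with the last pick.
Sorted by end: (2,5)  (5,6)  (8,10)  (12,13)  (13,14)  (11,17)  (16,18)  (16,19)  (16,20)  (17,21)  (16,22)
take (2,5); take (5,6); take (8,10); take (12,13); take (13,14); take (16,18); skip (16,19).
Selected 6 shows.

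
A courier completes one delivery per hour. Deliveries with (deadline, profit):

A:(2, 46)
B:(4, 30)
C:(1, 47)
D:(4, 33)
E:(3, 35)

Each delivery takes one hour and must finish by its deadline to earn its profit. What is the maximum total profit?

Sort by profit descending; place each in the latest free slot ≤ its deadline.
By profit: C(d1,47), A(d2,46), E(d3,35), D(d4,33), B(d4,30)
C→slot 1; A→slot 2; E→slot 3; D→slot 4; B skipped.
Profit = 47 + 46 + 35 + 33 = 161

161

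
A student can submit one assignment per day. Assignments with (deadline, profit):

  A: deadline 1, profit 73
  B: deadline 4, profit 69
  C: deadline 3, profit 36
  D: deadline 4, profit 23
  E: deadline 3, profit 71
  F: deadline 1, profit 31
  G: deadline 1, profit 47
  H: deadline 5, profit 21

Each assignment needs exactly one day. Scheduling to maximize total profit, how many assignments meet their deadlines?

5

Take jobs in profit order; each goes to the latest open slot no later than its deadline.
By profit: A(d1,73), E(d3,71), B(d4,69), G(d1,47), C(d3,36), F(d1,31), D(d4,23), H(d5,21)
A→slot 1; E→slot 3; B→slot 4; G skipped; C→slot 2; F skipped; D skipped; H→slot 5.
5 of 8 scheduled.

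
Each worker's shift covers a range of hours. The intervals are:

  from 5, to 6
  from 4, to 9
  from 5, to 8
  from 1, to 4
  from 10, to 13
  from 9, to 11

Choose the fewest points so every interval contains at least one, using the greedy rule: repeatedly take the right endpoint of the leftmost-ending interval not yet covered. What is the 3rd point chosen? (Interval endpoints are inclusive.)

11

Process intervals by earliest right end; each time one isn't hit yet, stab at its right endpoint.
Sorted: [1,4] [5,6] [5,8] [4,9] [9,11] [10,13]
{[1,4]} hit by 4; {[5,6],[5,8],[4,9]} hit by 6; {[9,11],[10,13]} hit by 11.
Points: 4, 6, 11 (3 total).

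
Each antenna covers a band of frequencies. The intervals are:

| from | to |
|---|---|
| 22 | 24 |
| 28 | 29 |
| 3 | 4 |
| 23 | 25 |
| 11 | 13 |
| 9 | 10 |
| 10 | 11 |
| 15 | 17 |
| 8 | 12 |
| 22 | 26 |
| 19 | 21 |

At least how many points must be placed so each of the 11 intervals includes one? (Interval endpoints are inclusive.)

Process intervals by earliest right end; each time one isn't hit yet, stab at its right endpoint.
Sorted: [3,4] [9,10] [10,11] [8,12] [11,13] [15,17] [19,21] [22,24] [23,25] [22,26] [28,29]
{[3,4]} hit by 4; {[9,10],[10,11],[8,12]} hit by 10; {[11,13]} hit by 13; {[15,17]} hit by 17; {[19,21]} hit by 21; {[22,24],[23,25],[22,26]} hit by 24; {[28,29]} hit by 29.
Points: 4, 10, 13, 17, 21, 24, 29 (7 total).

7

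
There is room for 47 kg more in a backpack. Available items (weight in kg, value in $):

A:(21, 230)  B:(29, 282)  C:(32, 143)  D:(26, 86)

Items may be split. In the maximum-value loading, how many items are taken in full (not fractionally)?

Sort by value per unit weight and fill in that order.
Ratios (sorted): A 10.95, B 9.72, C 4.47, D 3.31
take A (21 @ 230); take 26/29 of B → 252.83. Capacity used 47/47.
1 item(s) taken whole; one partial (take 26/29 of B).

1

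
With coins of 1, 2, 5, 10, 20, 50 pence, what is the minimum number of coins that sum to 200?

4

Greedy: take as many of the largest coin as possible, then repeat with the remainder.
200 − 4×50→0
Total coins = 4 = 4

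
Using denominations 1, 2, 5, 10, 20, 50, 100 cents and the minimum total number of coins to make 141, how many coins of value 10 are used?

0

Greedy: take as many of the largest coin as possible, then repeat with the remainder.
141 − 1×100→41 − 2×20→1 − 1×1→0
Count of 10: 0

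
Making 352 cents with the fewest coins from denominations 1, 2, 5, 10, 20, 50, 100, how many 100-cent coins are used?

Greedy: take as many of the largest coin as possible, then repeat with the remainder.
352 − 3×100→52 − 1×50→2 − 1×2→0
Count of 100: 3

3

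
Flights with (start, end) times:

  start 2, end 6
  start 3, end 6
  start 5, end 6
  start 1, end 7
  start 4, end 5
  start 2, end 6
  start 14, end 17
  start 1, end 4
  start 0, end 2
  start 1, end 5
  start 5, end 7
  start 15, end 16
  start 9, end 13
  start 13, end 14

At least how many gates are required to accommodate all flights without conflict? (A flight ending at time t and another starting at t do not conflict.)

The answer is the maximum number of intervals overlapping at any instant.
Events (time:±→running): 0:+→1 1:+→2 1:+→3 1:+→4 2:-→3 2:+→4 2:+→5 3:+→6 … peak 6.

6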